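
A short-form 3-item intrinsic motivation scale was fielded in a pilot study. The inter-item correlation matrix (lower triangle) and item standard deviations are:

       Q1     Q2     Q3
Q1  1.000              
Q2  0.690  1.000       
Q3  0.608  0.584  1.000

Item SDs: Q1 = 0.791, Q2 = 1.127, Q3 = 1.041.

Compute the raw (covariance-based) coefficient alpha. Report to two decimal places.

Σσ²ᵢ = 0.791² + 1.127² + 1.041² = 2.9795
Covariances σ_ij = r_ij · s_i · s_j:
  σ(Q1,Q2) = 0.690 × 0.791 × 1.127 = 0.6151
  σ(Q1,Q3) = 0.608 × 0.791 × 1.041 = 0.5006
  σ(Q2,Q3) = 0.584 × 1.127 × 1.041 = 0.6852
σ²_T = Σσ²ᵢ + 2·Σσ_ij = 2.9795 + 2 × 1.8009 = 6.5813
α = (3/2)·(1 − 2.9795/6.5813) = 0.82

α = 0.82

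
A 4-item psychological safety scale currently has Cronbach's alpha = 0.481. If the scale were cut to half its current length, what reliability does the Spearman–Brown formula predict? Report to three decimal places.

predicted reliability = 0.317

Length factor m = 1/2
α' = m·α / (1 − (1−m)·α)
   = 1/2 × 0.481 / (1 − (1 − 1/2) × 0.481)
   = 0.2405 / 0.7595 = 0.317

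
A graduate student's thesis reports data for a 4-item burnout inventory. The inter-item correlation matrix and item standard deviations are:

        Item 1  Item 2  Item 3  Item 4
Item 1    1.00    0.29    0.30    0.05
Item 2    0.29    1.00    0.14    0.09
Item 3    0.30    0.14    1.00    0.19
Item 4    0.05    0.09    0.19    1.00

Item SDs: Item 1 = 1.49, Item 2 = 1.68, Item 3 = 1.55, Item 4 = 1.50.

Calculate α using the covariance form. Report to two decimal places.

Σσ²ᵢ = 1.49² + 1.68² + 1.55² + 1.50² = 9.6950
Covariances σ_ij = r_ij · s_i · s_j:
  σ(Item 1,Item 2) = 0.29 × 1.49 × 1.68 = 0.7259
  σ(Item 1,Item 3) = 0.30 × 1.49 × 1.55 = 0.6929
  σ(Item 1,Item 4) = 0.05 × 1.49 × 1.50 = 0.1117
  σ(Item 2,Item 3) = 0.14 × 1.68 × 1.55 = 0.3646
  σ(Item 2,Item 4) = 0.09 × 1.68 × 1.50 = 0.2268
  σ(Item 3,Item 4) = 0.19 × 1.55 × 1.50 = 0.4418
σ²_T = Σσ²ᵢ + 2·Σσ_ij = 9.6950 + 2 × 2.5637 = 14.8224
α = (4/3)·(1 − 9.6950/14.8224) = 0.46

α = 0.46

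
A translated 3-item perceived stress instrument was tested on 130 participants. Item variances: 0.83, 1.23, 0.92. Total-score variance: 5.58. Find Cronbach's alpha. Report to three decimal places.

Σσᵢ² = 0.83 + 1.23 + 0.92 = 2.98
α = (k/(k−1))·(1 − Σσᵢ²/σ²_T) = (3/2)·(1 − 2.98/5.58) = 0.699

Cronbach's alpha = 0.699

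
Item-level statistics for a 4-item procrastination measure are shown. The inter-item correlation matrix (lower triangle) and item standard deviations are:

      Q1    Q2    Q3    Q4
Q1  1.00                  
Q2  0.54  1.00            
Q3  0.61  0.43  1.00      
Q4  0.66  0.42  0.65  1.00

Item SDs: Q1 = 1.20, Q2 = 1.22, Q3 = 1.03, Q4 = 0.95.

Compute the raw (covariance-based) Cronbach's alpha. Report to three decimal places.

Cronbach's alpha = 0.824

Σσ²ᵢ = 1.20² + 1.22² + 1.03² + 0.95² = 4.8918
Covariances σ_ij = r_ij · s_i · s_j:
  σ(Q1,Q2) = 0.54 × 1.20 × 1.22 = 0.7906
  σ(Q1,Q3) = 0.61 × 1.20 × 1.03 = 0.7540
  σ(Q1,Q4) = 0.66 × 1.20 × 0.95 = 0.7524
  σ(Q2,Q3) = 0.43 × 1.22 × 1.03 = 0.5403
  σ(Q2,Q4) = 0.42 × 1.22 × 0.95 = 0.4868
  σ(Q3,Q4) = 0.65 × 1.03 × 0.95 = 0.6360
σ²_T = Σσ²ᵢ + 2·Σσ_ij = 4.8918 + 2 × 3.9601 = 12.8120
α = (4/3)·(1 − 4.8918/12.8120) = 0.824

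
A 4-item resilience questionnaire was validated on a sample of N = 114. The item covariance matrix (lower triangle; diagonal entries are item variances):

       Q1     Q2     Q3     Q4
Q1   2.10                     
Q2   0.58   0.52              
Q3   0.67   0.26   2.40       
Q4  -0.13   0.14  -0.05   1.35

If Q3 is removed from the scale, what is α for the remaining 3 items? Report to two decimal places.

α = 0.34

Remaining items: Q1, Q2, Q4 (k = 3).
ΣVar(i) = 2.10 + 0.52 + 1.35 = 3.97
total variance = 3.97 + 2 × 0.59 = 5.15
α (item deleted) = (3/2)·(1 − 3.97/5.15) = 0.34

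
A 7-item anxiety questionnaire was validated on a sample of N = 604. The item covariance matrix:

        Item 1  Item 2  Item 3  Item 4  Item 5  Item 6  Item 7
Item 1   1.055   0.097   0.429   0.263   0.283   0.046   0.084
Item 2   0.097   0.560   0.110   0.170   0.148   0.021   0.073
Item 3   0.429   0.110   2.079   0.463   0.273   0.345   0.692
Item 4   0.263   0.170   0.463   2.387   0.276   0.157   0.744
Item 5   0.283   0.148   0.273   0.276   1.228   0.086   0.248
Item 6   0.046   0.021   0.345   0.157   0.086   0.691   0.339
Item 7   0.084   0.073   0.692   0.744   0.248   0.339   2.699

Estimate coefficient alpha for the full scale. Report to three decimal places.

α = 0.583

ΣVar(i) = 1.055 + 0.560 + 2.079 + 2.387 + 1.228 + 0.691 + 2.699 = 10.699
Sum of off-diagonal covariances = 5.347
σ²_total = 10.699 + 2 × 5.347 = 21.393
α = (k/(k−1))·(1 − ΣVar(i)/σ²_total) = (7/6)·(1 − 10.699/21.393) = 0.583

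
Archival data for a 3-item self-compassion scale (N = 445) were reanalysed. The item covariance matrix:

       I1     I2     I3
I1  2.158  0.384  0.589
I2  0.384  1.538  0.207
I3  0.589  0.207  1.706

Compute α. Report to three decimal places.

Σσᵢ² = 2.158 + 1.538 + 1.706 = 5.402
Sum of the distinct covariances = 1.180
σ²_total = 5.402 + 2 × 1.180 = 7.762
α = (k/(k−1))·(1 − Σσᵢ²/σ²_total) = (3/2)·(1 − 5.402/7.762) = 0.456

α = 0.456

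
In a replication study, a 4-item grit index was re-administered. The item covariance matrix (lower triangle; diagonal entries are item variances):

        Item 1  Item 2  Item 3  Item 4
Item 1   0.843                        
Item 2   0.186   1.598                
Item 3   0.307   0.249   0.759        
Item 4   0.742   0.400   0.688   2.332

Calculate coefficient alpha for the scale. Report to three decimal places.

α = 0.642

Σσ²ᵢ = 0.843 + 1.598 + 0.759 + 2.332 = 5.532
Sum of the distinct covariances = 2.572
σ²_total = 5.532 + 2 × 2.572 = 10.676
α = (k/(k−1))·(1 − Σσ²ᵢ/σ²_total) = (4/3)·(1 − 5.532/10.676) = 0.642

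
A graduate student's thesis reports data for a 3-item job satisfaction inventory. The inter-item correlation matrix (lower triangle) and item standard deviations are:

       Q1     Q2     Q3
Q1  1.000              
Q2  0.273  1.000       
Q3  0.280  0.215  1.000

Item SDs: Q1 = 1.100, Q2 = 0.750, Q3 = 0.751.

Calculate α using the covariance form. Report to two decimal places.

α = 0.50

Σσ²ᵢ = 1.100² + 0.750² + 0.751² = 2.3365
Covariances σ_ij = r_ij · s_i · s_j:
  σ(Q1,Q2) = 0.273 × 1.100 × 0.750 = 0.2252
  σ(Q1,Q3) = 0.280 × 1.100 × 0.751 = 0.2313
  σ(Q2,Q3) = 0.215 × 0.750 × 0.751 = 0.1211
σ²_T = Σσ²ᵢ + 2·Σσ_ij = 2.3365 + 2 × 0.5776 = 3.4917
α = (3/2)·(1 − 2.3365/3.4917) = 0.50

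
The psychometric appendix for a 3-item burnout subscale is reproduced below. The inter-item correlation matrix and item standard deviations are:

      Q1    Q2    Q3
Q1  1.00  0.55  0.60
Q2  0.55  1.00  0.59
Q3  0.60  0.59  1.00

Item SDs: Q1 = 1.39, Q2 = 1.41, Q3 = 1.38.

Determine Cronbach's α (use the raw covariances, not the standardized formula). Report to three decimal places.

Σσ²ᵢ = 1.39² + 1.41² + 1.38² = 5.8246
Covariances σ_ij = r_ij · s_i · s_j:
  σ(Q1,Q2) = 0.55 × 1.39 × 1.41 = 1.0779
  σ(Q1,Q3) = 0.60 × 1.39 × 1.38 = 1.1509
  σ(Q2,Q3) = 0.59 × 1.41 × 1.38 = 1.1480
σ²_T = Σσ²ᵢ + 2·Σσ_ij = 5.8246 + 2 × 3.3768 = 12.5782
α = (3/2)·(1 − 5.8246/12.5782) = 0.805

Cronbach's α = 0.805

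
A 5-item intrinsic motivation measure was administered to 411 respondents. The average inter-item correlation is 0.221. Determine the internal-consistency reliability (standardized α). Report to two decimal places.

α = 0.59

Standardized α = k·r̄ / (1 + (k−1)·r̄) = 5 × 0.221 / (1 + 4 × 0.221)
  = 1.1050 / 1.8840 = 0.59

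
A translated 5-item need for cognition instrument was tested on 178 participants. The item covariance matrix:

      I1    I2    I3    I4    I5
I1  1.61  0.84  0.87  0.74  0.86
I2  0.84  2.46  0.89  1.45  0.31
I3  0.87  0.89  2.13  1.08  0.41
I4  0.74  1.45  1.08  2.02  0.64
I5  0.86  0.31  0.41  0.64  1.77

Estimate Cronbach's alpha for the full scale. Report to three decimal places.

α = 0.773

sum of item variances = 1.61 + 2.46 + 2.13 + 2.02 + 1.77 = 9.99
Σ_{i<j} σ_ij = 8.09
σ²_total = 9.99 + 2 × 8.09 = 26.17
α = (k/(k−1))·(1 − sum of item variances/σ²_total) = (5/4)·(1 − 9.99/26.17) = 0.773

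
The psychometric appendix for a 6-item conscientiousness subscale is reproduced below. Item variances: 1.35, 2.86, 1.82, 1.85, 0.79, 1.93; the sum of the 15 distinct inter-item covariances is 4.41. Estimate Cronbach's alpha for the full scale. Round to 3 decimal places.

Cronbach's alpha = 0.545

Σσᵢ² = 1.35 + 2.86 + 1.82 + 1.85 + 0.79 + 1.93 = 10.60
Sum of distinct covariances = 4.41
total variance = Σσᵢ² + 2·Σcov = 10.60 + 2 × 4.41 = 19.42
α = (6/5)·(1 − 10.60/19.42) = 0.545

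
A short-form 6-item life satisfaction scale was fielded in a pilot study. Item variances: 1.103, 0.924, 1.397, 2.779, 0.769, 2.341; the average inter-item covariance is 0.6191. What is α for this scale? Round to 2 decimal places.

Σσ²ᵢ = 1.103 + 0.924 + 1.397 + 2.779 + 0.769 + 2.341 = 9.313
Sum of the 15 distinct covariances = 15 × 0.6191 = 9.2865
Var(T) = Σσ²ᵢ + 2·Σcov = 9.313 + 2 × 9.2865 = 27.8860
α = (6/5)·(1 − 9.313/27.8860) = 0.80

α = 0.80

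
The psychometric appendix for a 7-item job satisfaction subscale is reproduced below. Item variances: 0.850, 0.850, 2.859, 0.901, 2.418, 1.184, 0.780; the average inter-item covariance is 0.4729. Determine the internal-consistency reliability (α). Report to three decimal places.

α = 0.780

sum of item variances = 0.850 + 0.850 + 2.859 + 0.901 + 2.418 + 1.184 + 0.780 = 9.842
Sum of the 21 distinct covariances = 21 × 0.4729 = 9.9309
σ²_total = sum of item variances + 2·Σcov = 9.842 + 2 × 9.9309 = 29.7038
α = (7/6)·(1 − 9.842/29.7038) = 0.780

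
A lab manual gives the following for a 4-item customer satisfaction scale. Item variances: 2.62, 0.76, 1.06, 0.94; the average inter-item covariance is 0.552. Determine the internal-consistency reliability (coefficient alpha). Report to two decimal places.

Σσᵢ² = 2.62 + 0.76 + 1.06 + 0.94 = 5.38
Sum of the 6 distinct covariances = 6 × 0.552 = 3.312
Var(T) = Σσᵢ² + 2·Σcov = 5.38 + 2 × 3.312 = 12.004
α = (4/3)·(1 − 5.38/12.004) = 0.74

coefficient alpha = 0.74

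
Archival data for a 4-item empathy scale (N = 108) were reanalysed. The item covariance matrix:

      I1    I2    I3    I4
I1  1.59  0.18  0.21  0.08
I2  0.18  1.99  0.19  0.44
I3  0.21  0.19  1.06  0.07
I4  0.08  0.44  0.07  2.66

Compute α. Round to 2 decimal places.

α = 0.32

Σσᵢ² = 1.59 + 1.99 + 1.06 + 2.66 = 7.30
Sum of off-diagonal covariances = 1.17
total variance = 7.30 + 2 × 1.17 = 9.64
α = (k/(k−1))·(1 − Σσᵢ²/total variance) = (4/3)·(1 − 7.30/9.64) = 0.32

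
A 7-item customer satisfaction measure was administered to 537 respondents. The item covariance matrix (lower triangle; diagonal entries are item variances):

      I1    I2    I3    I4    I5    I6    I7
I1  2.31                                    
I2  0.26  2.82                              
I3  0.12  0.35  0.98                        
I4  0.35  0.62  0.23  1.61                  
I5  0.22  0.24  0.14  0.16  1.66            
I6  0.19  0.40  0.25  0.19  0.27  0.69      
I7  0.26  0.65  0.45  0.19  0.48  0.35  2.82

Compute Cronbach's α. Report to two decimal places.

α = 0.58

Σσᵢ² = 2.31 + 2.82 + 0.98 + 1.61 + 1.66 + 0.69 + 2.82 = 12.89
Σ_{i<j} σ_ij = 6.37
total variance = 12.89 + 2 × 6.37 = 25.63
α = (k/(k−1))·(1 − Σσᵢ²/total variance) = (7/6)·(1 − 12.89/25.63) = 0.58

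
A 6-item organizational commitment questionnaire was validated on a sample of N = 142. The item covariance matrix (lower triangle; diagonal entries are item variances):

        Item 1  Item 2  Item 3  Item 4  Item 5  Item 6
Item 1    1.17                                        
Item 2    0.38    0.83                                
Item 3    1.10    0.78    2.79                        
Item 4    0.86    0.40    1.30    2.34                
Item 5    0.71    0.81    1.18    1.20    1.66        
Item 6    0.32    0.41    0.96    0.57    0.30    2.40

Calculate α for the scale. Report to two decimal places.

α = 0.80

Σσ²ᵢ = 1.17 + 0.83 + 2.79 + 2.34 + 1.66 + 2.40 = 11.19
Sum of off-diagonal covariances = 11.28
σ²_total = 11.19 + 2 × 11.28 = 33.75
α = (k/(k−1))·(1 − Σσ²ᵢ/σ²_total) = (6/5)·(1 − 11.19/33.75) = 0.80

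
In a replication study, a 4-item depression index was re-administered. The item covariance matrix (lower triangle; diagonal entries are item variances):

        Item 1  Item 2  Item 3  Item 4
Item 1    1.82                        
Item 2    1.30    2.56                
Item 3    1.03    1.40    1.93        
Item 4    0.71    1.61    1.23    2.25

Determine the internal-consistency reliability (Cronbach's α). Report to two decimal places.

sum of item variances = 1.82 + 2.56 + 1.93 + 2.25 = 8.56
Σ_{i<j} σ_ij = 7.28
Var(T) = 8.56 + 2 × 7.28 = 23.12
α = (k/(k−1))·(1 − sum of item variances/Var(T)) = (4/3)·(1 − 8.56/23.12) = 0.84

α = 0.84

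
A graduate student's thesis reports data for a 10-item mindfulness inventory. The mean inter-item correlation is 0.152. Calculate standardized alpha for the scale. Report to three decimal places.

Standardized α = k·r̄ / (1 + (k−1)·r̄) = 10 × 0.152 / (1 + 9 × 0.152)
  = 1.5200 / 2.3680 = 0.642

standardized alpha = 0.642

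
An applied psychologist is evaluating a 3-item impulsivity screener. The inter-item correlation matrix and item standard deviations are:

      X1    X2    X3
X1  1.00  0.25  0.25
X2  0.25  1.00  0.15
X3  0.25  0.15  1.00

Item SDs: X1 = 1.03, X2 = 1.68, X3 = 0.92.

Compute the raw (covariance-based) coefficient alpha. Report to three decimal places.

Σσ²ᵢ = 1.03² + 1.68² + 0.92² = 4.7297
Covariances σ_ij = r_ij · s_i · s_j:
  σ(X1,X2) = 0.25 × 1.03 × 1.68 = 0.4326
  σ(X1,X3) = 0.25 × 1.03 × 0.92 = 0.2369
  σ(X2,X3) = 0.15 × 1.68 × 0.92 = 0.2318
σ²_T = Σσ²ᵢ + 2·Σσ_ij = 4.7297 + 2 × 0.9013 = 6.5323
α = (3/2)·(1 − 4.7297/6.5323) = 0.414

α = 0.414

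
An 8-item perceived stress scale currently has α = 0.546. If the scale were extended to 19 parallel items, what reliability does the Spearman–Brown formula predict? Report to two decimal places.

Length factor m = 19/8 = 2.3750
α' = m·α / (1 + (m−1)·α)
   = 19/8 × 0.546 / (1 + (19/8 − 1) × 0.546)
   = 1.2968 / 1.7508 = 0.74

predicted reliability = 0.74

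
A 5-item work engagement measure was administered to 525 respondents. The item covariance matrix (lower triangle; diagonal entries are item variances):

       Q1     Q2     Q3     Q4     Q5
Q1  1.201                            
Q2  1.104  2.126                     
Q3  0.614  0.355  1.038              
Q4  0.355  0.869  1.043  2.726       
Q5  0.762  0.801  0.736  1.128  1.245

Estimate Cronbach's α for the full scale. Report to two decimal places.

Σσᵢ² = 1.201 + 2.126 + 1.038 + 2.726 + 1.245 = 8.336
Sum of the distinct covariances = 7.767
σ²_total = 8.336 + 2 × 7.767 = 23.870
α = (k/(k−1))·(1 − Σσᵢ²/σ²_total) = (5/4)·(1 − 8.336/23.870) = 0.81

Cronbach's α = 0.81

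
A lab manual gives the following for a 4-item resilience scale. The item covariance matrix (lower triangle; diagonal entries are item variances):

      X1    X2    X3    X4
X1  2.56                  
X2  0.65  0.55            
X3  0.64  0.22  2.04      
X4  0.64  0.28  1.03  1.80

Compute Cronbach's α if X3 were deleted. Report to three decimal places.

α = 0.585

Remaining items: X1, X2, X4 (k = 3).
Σσᵢ² = 2.56 + 0.55 + 1.80 = 4.91
σ²_T = 4.91 + 2 × 1.57 = 8.05
α (item deleted) = (3/2)·(1 − 4.91/8.05) = 0.585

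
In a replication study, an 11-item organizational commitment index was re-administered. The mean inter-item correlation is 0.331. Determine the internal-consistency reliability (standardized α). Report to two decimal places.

Standardized α = k·r̄ / (1 + (k−1)·r̄) = 11 × 0.331 / (1 + 10 × 0.331)
  = 3.6410 / 4.3100 = 0.84

α = 0.84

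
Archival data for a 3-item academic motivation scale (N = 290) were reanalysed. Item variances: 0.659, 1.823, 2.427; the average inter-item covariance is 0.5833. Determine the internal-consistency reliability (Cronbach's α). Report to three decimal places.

Σσ²ᵢ = 0.659 + 1.823 + 2.427 = 4.909
Sum of the 3 distinct covariances = 3 × 0.5833 = 1.7499
σ²_T = Σσ²ᵢ + 2·Σcov = 4.909 + 2 × 1.7499 = 8.4088
α = (3/2)·(1 − 4.909/8.4088) = 0.624

Cronbach's α = 0.624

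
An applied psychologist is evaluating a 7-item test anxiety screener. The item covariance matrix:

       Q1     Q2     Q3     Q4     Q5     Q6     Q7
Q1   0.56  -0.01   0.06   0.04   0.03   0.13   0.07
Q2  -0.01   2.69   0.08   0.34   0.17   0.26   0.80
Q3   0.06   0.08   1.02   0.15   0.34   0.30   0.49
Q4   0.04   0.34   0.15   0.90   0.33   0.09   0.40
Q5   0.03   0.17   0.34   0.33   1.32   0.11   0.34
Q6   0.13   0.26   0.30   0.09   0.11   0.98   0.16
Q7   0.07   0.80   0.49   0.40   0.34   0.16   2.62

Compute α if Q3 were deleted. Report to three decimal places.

Remaining items: Q1, Q2, Q4, Q5, Q6, Q7 (k = 6).
Σσᵢ² = 0.56 + 2.69 + 0.90 + 1.32 + 0.98 + 2.62 = 9.07
σ²_total = 9.07 + 2 × 3.26 = 15.59
α (item deleted) = (6/5)·(1 − 9.07/15.59) = 0.502

α = 0.502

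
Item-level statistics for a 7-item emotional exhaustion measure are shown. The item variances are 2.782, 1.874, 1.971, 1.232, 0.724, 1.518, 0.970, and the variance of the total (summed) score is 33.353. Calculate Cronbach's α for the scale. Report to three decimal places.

Cronbach's α = 0.779

Σσᵢ² = 2.782 + 1.874 + 1.971 + 1.232 + 0.724 + 1.518 + 0.970 = 11.071
α = (k/(k−1))·(1 − Σσᵢ²/σ²_T) = (7/6)·(1 − 11.071/33.353) = 0.779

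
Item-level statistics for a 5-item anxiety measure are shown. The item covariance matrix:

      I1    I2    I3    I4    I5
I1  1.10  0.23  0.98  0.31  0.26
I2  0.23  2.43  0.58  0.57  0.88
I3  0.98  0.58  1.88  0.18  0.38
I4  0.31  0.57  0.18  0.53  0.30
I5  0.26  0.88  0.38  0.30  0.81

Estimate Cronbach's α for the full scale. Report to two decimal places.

Σσ²ᵢ = 1.10 + 2.43 + 1.88 + 0.53 + 0.81 = 6.75
Sum of off-diagonal covariances = 4.67
Var(T) = 6.75 + 2 × 4.67 = 16.09
α = (k/(k−1))·(1 − Σσ²ᵢ/Var(T)) = (5/4)·(1 − 6.75/16.09) = 0.73

α = 0.73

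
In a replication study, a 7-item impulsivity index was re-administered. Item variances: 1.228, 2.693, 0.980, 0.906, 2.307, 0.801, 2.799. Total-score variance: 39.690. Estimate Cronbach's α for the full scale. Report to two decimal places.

Cronbach's α = 0.82

Σσᵢ² = 1.228 + 2.693 + 0.980 + 0.906 + 2.307 + 0.801 + 2.799 = 11.714
α = (k/(k−1))·(1 − Σσᵢ²/σ²_T) = (7/6)·(1 − 11.714/39.690) = 0.82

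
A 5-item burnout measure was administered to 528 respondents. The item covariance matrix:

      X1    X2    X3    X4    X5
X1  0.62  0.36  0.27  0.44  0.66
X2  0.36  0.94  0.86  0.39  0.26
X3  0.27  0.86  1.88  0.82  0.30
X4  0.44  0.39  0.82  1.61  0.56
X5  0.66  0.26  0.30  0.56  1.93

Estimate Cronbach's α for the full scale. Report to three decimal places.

Σσ²ᵢ = 0.62 + 0.94 + 1.88 + 1.61 + 1.93 = 6.98
Sum of off-diagonal covariances = 4.92
total variance = 6.98 + 2 × 4.92 = 16.82
α = (k/(k−1))·(1 − Σσ²ᵢ/total variance) = (5/4)·(1 − 6.98/16.82) = 0.731

Cronbach's α = 0.731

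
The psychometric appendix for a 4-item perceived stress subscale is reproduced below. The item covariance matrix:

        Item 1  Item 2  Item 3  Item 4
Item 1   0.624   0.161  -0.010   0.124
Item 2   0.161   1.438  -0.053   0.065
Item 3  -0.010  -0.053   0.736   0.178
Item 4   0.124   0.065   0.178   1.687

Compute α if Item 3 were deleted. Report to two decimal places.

α = 0.24

Remaining items: Item 1, Item 2, Item 4 (k = 3).
Σσ²ᵢ = 0.624 + 1.438 + 1.687 = 3.749
Var(T) = 3.749 + 2 × 0.350 = 4.449
α (item deleted) = (3/2)·(1 − 3.749/4.449) = 0.24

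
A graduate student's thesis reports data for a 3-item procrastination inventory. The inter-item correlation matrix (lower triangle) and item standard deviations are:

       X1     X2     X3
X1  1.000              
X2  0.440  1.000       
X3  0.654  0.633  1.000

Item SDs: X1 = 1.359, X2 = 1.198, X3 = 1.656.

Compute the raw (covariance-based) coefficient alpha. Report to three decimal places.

coefficient alpha = 0.800

Σσ²ᵢ = 1.359² + 1.198² + 1.656² = 6.0244
Covariances σ_ij = r_ij · s_i · s_j:
  σ(X1,X2) = 0.440 × 1.359 × 1.198 = 0.7164
  σ(X1,X3) = 0.654 × 1.359 × 1.656 = 1.4718
  σ(X2,X3) = 0.633 × 1.198 × 1.656 = 1.2558
σ²_T = Σσ²ᵢ + 2·Σσ_ij = 6.0244 + 2 × 3.4440 = 12.9124
α = (3/2)·(1 − 6.0244/12.9124) = 0.800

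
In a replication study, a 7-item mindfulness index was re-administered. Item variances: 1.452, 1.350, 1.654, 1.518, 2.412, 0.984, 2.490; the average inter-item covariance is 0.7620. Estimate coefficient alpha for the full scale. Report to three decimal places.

coefficient alpha = 0.851

Σσ²ᵢ = 1.452 + 1.350 + 1.654 + 1.518 + 2.412 + 0.984 + 2.490 = 11.860
Sum of the 21 distinct covariances = 21 × 0.7620 = 16.0020
σ²_total = Σσ²ᵢ + 2·Σcov = 11.860 + 2 × 16.0020 = 43.8640
α = (7/6)·(1 − 11.860/43.8640) = 0.851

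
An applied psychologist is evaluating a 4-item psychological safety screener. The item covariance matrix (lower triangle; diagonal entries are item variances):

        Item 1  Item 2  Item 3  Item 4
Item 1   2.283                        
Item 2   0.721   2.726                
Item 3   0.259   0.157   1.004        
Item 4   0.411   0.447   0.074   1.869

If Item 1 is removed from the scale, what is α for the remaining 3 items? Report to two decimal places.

α = 0.29

Remaining items: Item 2, Item 3, Item 4 (k = 3).
Σσ²ᵢ = 2.726 + 1.004 + 1.869 = 5.599
total variance = 5.599 + 2 × 0.678 = 6.955
α (item deleted) = (3/2)·(1 − 5.599/6.955) = 0.29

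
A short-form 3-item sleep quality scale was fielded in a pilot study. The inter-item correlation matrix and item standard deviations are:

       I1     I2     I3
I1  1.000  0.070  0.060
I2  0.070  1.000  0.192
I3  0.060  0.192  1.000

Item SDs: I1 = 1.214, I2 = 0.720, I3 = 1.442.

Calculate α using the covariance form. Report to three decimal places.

Σσ²ᵢ = 1.214² + 0.720² + 1.442² = 4.0716
Covariances σ_ij = r_ij · s_i · s_j:
  σ(I1,I2) = 0.070 × 1.214 × 0.720 = 0.0612
  σ(I1,I3) = 0.060 × 1.214 × 1.442 = 0.1050
  σ(I2,I3) = 0.192 × 0.720 × 1.442 = 0.1993
σ²_T = Σσ²ᵢ + 2·Σσ_ij = 4.0716 + 2 × 0.3655 = 4.8026
α = (3/2)·(1 − 4.0716/4.8026) = 0.228

α = 0.228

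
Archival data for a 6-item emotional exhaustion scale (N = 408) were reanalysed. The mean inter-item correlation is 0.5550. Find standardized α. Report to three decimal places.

α = 0.882

Standardized α = k·r̄ / (1 + (k−1)·r̄) = 6 × 0.5550 / (1 + 5 × 0.5550)
  = 3.3300 / 3.7750 = 0.882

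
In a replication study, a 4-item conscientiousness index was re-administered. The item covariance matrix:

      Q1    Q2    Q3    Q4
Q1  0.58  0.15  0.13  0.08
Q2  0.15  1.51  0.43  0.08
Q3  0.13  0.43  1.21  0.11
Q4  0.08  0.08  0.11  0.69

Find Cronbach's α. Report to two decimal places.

Cronbach's α = 0.44

Σσᵢ² = 0.58 + 1.51 + 1.21 + 0.69 = 3.99
Sum of off-diagonal covariances = 0.98
Var(T) = 3.99 + 2 × 0.98 = 5.95
α = (k/(k−1))·(1 − Σσᵢ²/Var(T)) = (4/3)·(1 − 3.99/5.95) = 0.44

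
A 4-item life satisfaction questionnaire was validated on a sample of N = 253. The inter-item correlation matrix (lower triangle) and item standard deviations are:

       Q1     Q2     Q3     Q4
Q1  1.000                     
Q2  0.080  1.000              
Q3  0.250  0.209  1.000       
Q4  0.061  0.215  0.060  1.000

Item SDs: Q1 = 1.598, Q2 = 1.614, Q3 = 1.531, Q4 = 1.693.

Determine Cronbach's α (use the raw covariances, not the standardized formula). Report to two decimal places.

Σσ²ᵢ = 1.598² + 1.614² + 1.531² + 1.693² = 10.3688
Covariances σ_ij = r_ij · s_i · s_j:
  σ(Q1,Q2) = 0.080 × 1.598 × 1.614 = 0.2063
  σ(Q1,Q3) = 0.250 × 1.598 × 1.531 = 0.6116
  σ(Q1,Q4) = 0.061 × 1.598 × 1.693 = 0.1650
  σ(Q2,Q3) = 0.209 × 1.614 × 1.531 = 0.5164
  σ(Q2,Q4) = 0.215 × 1.614 × 1.693 = 0.5875
  σ(Q3,Q4) = 0.060 × 1.531 × 1.693 = 0.1555
σ²_T = Σσ²ᵢ + 2·Σσ_ij = 10.3688 + 2 × 2.2423 = 14.8534
α = (4/3)·(1 − 10.3688/14.8534) = 0.40

α = 0.40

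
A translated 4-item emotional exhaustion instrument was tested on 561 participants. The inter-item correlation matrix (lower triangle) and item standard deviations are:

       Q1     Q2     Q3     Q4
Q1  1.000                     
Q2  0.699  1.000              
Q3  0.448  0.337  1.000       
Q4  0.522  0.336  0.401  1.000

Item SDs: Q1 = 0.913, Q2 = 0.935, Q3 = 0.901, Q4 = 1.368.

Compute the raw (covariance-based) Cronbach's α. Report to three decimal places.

Cronbach's α = 0.750

Σσ²ᵢ = 0.913² + 0.935² + 0.901² + 1.368² = 4.3910
Covariances σ_ij = r_ij · s_i · s_j:
  σ(Q1,Q2) = 0.699 × 0.913 × 0.935 = 0.5967
  σ(Q1,Q3) = 0.448 × 0.913 × 0.901 = 0.3685
  σ(Q1,Q4) = 0.522 × 0.913 × 1.368 = 0.6520
  σ(Q2,Q3) = 0.337 × 0.935 × 0.901 = 0.2839
  σ(Q2,Q4) = 0.336 × 0.935 × 1.368 = 0.4298
  σ(Q3,Q4) = 0.401 × 0.901 × 1.368 = 0.4943
σ²_T = Σσ²ᵢ + 2·Σσ_ij = 4.3910 + 2 × 2.8252 = 10.0414
α = (4/3)·(1 − 4.3910/10.0414) = 0.750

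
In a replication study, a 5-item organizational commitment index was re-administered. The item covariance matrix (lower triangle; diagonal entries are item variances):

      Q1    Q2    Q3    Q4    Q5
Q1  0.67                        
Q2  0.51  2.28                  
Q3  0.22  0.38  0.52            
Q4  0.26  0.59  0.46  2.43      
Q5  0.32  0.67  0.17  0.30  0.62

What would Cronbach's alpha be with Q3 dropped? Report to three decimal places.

Cronbach's alpha = 0.625

Remaining items: Q1, Q2, Q4, Q5 (k = 4).
ΣVar(i) = 0.67 + 2.28 + 2.43 + 0.62 = 6.00
Var(T) = 6.00 + 2 × 2.65 = 11.30
α (item deleted) = (4/3)·(1 − 6.00/11.30) = 0.625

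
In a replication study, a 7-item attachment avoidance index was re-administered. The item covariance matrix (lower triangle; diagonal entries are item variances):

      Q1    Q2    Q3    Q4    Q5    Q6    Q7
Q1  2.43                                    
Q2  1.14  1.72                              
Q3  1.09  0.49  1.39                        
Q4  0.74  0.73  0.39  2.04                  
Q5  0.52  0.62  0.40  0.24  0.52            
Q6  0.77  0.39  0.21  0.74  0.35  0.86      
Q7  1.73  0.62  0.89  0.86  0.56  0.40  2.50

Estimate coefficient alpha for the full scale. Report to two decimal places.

α = 0.83

Σσᵢ² = 2.43 + 1.72 + 1.39 + 2.04 + 0.52 + 0.86 + 2.50 = 11.46
Sum of off-diagonal covariances = 13.88
σ²_T = 11.46 + 2 × 13.88 = 39.22
α = (k/(k−1))·(1 − Σσᵢ²/σ²_T) = (7/6)·(1 − 11.46/39.22) = 0.83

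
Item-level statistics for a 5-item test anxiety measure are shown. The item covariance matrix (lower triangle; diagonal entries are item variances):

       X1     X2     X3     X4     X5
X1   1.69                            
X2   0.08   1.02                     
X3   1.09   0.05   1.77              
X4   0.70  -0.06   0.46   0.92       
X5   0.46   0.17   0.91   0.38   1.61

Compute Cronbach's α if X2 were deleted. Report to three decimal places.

Cronbach's α = 0.762

Remaining items: X1, X3, X4, X5 (k = 4).
sum of item variances = 1.69 + 1.77 + 0.92 + 1.61 = 5.99
Var(T) = 5.99 + 2 × 4.00 = 13.99
α (item deleted) = (4/3)·(1 − 5.99/13.99) = 0.762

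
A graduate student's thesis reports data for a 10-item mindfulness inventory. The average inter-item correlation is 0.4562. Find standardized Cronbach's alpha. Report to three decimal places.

Standardized α = k·r̄ / (1 + (k−1)·r̄) = 10 × 0.4562 / (1 + 9 × 0.4562)
  = 4.5620 / 5.1058 = 0.893

standardized Cronbach's alpha = 0.893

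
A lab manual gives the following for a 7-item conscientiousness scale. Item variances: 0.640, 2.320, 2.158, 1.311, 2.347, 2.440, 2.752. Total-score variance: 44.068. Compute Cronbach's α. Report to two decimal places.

α = 0.80

ΣVar(i) = 0.640 + 2.320 + 2.158 + 1.311 + 2.347 + 2.440 + 2.752 = 13.968
α = (k/(k−1))·(1 − ΣVar(i)/σ²_total) = (7/6)·(1 − 13.968/44.068) = 0.80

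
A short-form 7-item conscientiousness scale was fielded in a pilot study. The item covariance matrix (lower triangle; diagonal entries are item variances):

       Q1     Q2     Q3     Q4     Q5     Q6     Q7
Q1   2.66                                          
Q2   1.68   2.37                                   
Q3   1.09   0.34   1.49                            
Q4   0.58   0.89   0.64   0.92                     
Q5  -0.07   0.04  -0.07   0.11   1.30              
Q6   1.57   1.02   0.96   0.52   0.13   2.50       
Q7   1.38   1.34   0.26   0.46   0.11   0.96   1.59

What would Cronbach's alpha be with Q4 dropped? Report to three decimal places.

Remaining items: Q1, Q2, Q3, Q5, Q6, Q7 (k = 6).
sum of item variances = 2.66 + 2.37 + 1.49 + 1.30 + 2.50 + 1.59 = 11.91
total variance = 11.91 + 2 × 10.74 = 33.39
α (item deleted) = (6/5)·(1 − 11.91/33.39) = 0.772

α = 0.772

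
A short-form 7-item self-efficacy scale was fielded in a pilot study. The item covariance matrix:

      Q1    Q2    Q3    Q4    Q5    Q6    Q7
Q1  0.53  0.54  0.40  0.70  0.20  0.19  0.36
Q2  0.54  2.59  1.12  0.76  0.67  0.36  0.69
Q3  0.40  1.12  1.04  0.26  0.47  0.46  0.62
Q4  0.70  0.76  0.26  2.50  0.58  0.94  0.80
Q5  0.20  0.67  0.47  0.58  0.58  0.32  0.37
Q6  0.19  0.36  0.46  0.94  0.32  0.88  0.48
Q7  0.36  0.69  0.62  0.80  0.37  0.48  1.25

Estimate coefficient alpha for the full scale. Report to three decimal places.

coefficient alpha = 0.825

sum of item variances = 0.53 + 2.59 + 1.04 + 2.50 + 0.58 + 0.88 + 1.25 = 9.37
Sum of the distinct covariances = 11.29
σ²_total = 9.37 + 2 × 11.29 = 31.95
α = (k/(k−1))·(1 − sum of item variances/σ²_total) = (7/6)·(1 − 9.37/31.95) = 0.825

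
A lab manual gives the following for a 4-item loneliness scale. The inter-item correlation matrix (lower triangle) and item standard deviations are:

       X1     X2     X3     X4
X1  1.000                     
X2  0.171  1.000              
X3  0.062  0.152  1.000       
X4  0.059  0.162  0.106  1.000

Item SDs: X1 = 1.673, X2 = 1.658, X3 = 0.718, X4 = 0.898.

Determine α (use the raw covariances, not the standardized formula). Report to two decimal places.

α = 0.33

Σσ²ᵢ = 1.673² + 1.658² + 0.718² + 0.898² = 6.8698
Covariances σ_ij = r_ij · s_i · s_j:
  σ(X1,X2) = 0.171 × 1.673 × 1.658 = 0.4743
  σ(X1,X3) = 0.062 × 1.673 × 0.718 = 0.0745
  σ(X1,X4) = 0.059 × 1.673 × 0.898 = 0.0886
  σ(X2,X3) = 0.152 × 1.658 × 0.718 = 0.1809
  σ(X2,X4) = 0.162 × 1.658 × 0.898 = 0.2412
  σ(X3,X4) = 0.106 × 0.718 × 0.898 = 0.0683
σ²_T = Σσ²ᵢ + 2·Σσ_ij = 6.8698 + 2 × 1.1278 = 9.1254
α = (4/3)·(1 − 6.8698/9.1254) = 0.33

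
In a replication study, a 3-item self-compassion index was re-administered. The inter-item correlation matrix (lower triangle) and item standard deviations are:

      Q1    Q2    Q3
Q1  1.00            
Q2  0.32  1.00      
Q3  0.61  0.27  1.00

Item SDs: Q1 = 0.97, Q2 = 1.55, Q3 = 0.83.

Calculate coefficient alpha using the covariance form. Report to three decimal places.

Σσ²ᵢ = 0.97² + 1.55² + 0.83² = 4.0323
Covariances σ_ij = r_ij · s_i · s_j:
  σ(Q1,Q2) = 0.32 × 0.97 × 1.55 = 0.4811
  σ(Q1,Q3) = 0.61 × 0.97 × 0.83 = 0.4911
  σ(Q2,Q3) = 0.27 × 1.55 × 0.83 = 0.3474
σ²_T = Σσ²ᵢ + 2·Σσ_ij = 4.0323 + 2 × 1.3196 = 6.6715
α = (3/2)·(1 − 4.0323/6.6715) = 0.593

α = 0.593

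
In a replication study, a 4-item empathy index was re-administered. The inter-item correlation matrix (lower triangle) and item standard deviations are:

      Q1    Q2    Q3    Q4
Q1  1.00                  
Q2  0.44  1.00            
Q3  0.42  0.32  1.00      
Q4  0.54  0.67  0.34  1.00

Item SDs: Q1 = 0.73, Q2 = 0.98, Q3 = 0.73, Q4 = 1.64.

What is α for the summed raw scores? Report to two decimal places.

Σσ²ᵢ = 0.73² + 0.98² + 0.73² + 1.64² = 4.7158
Covariances σ_ij = r_ij · s_i · s_j:
  σ(Q1,Q2) = 0.44 × 0.73 × 0.98 = 0.3148
  σ(Q1,Q3) = 0.42 × 0.73 × 0.73 = 0.2238
  σ(Q1,Q4) = 0.54 × 0.73 × 1.64 = 0.6465
  σ(Q2,Q3) = 0.32 × 0.98 × 0.73 = 0.2289
  σ(Q2,Q4) = 0.67 × 0.98 × 1.64 = 1.0768
  σ(Q3,Q4) = 0.34 × 0.73 × 1.64 = 0.4070
σ²_T = Σσ²ᵢ + 2·Σσ_ij = 4.7158 + 2 × 2.8978 = 10.5114
α = (4/3)·(1 − 4.7158/10.5114) = 0.74

α = 0.74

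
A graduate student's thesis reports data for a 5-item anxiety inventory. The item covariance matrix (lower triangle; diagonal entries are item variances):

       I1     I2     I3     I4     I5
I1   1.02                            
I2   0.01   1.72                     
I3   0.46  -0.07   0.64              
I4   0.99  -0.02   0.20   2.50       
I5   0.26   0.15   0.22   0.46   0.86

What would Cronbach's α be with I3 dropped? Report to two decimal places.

Cronbach's α = 0.50

Remaining items: I1, I2, I4, I5 (k = 4).
sum of item variances = 1.02 + 1.72 + 2.50 + 0.86 = 6.10
σ²_total = 6.10 + 2 × 1.85 = 9.80
α (item deleted) = (4/3)·(1 − 6.10/9.80) = 0.50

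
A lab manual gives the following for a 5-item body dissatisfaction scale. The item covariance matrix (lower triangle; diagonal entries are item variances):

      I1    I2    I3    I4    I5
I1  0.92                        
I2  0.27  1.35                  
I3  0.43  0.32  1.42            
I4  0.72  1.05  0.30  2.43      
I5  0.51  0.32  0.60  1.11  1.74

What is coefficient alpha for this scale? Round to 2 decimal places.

α = 0.74

sum of item variances = 0.92 + 1.35 + 1.42 + 2.43 + 1.74 = 7.86
Sum of off-diagonal covariances = 5.63
Var(T) = 7.86 + 2 × 5.63 = 19.12
α = (k/(k−1))·(1 − sum of item variances/Var(T)) = (5/4)·(1 − 7.86/19.12) = 0.74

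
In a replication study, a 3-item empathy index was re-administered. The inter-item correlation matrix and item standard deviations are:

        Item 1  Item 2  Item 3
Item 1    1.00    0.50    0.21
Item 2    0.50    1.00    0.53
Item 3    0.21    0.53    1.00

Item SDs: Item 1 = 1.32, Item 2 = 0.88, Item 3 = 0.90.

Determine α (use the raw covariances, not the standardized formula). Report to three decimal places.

α = 0.644

Σσ²ᵢ = 1.32² + 0.88² + 0.90² = 3.3268
Covariances σ_ij = r_ij · s_i · s_j:
  σ(Item 1,Item 2) = 0.50 × 1.32 × 0.88 = 0.5808
  σ(Item 1,Item 3) = 0.21 × 1.32 × 0.90 = 0.2495
  σ(Item 2,Item 3) = 0.53 × 0.88 × 0.90 = 0.4198
σ²_T = Σσ²ᵢ + 2·Σσ_ij = 3.3268 + 2 × 1.2501 = 5.8270
α = (3/2)·(1 − 3.3268/5.8270) = 0.644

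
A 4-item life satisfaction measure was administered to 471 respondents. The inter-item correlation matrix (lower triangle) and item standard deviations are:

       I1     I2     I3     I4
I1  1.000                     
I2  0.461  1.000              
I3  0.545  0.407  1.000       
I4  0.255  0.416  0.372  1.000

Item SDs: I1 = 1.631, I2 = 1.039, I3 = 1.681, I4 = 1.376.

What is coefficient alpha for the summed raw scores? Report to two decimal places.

Σσ²ᵢ = 1.631² + 1.039² + 1.681² + 1.376² = 8.4588
Covariances σ_ij = r_ij · s_i · s_j:
  σ(I1,I2) = 0.461 × 1.631 × 1.039 = 0.7812
  σ(I1,I3) = 0.545 × 1.631 × 1.681 = 1.4942
  σ(I1,I4) = 0.255 × 1.631 × 1.376 = 0.5723
  σ(I2,I3) = 0.407 × 1.039 × 1.681 = 0.7108
  σ(I2,I4) = 0.416 × 1.039 × 1.376 = 0.5947
  σ(I3,I4) = 0.372 × 1.681 × 1.376 = 0.8605
σ²_T = Σσ²ᵢ + 2·Σσ_ij = 8.4588 + 2 × 5.0137 = 18.4862
α = (4/3)·(1 − 8.4588/18.4862) = 0.72

α = 0.72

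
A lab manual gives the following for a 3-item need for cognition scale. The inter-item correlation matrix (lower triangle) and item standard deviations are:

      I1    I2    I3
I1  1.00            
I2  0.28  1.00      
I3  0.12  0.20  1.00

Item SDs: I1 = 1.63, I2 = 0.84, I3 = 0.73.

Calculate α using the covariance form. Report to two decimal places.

Σσ²ᵢ = 1.63² + 0.84² + 0.73² = 3.8954
Covariances σ_ij = r_ij · s_i · s_j:
  σ(I1,I2) = 0.28 × 1.63 × 0.84 = 0.3834
  σ(I1,I3) = 0.12 × 1.63 × 0.73 = 0.1428
  σ(I2,I3) = 0.20 × 0.84 × 0.73 = 0.1226
σ²_T = Σσ²ᵢ + 2·Σσ_ij = 3.8954 + 2 × 0.6488 = 5.1930
α = (3/2)·(1 − 3.8954/5.1930) = 0.37

α = 0.37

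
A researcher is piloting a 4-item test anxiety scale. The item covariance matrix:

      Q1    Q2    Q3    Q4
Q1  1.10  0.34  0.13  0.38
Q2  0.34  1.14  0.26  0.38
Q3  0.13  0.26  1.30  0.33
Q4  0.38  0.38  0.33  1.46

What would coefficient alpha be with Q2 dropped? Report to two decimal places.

Remaining items: Q1, Q3, Q4 (k = 3).
Σσ²ᵢ = 1.10 + 1.30 + 1.46 = 3.86
σ²_total = 3.86 + 2 × 0.84 = 5.54
α (item deleted) = (3/2)·(1 − 3.86/5.54) = 0.45

α = 0.45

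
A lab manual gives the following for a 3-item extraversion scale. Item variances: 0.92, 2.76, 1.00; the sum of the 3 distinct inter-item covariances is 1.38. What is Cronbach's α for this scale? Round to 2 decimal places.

Σσᵢ² = 0.92 + 2.76 + 1.00 = 4.68
Sum of distinct covariances = 1.38
total variance = Σσᵢ² + 2·Σcov = 4.68 + 2 × 1.38 = 7.44
α = (3/2)·(1 − 4.68/7.44) = 0.56

α = 0.56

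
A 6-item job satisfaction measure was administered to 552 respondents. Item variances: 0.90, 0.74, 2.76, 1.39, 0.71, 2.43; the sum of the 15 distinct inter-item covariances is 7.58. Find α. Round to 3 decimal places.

Σσᵢ² = 0.90 + 0.74 + 2.76 + 1.39 + 0.71 + 2.43 = 8.93
Sum of distinct covariances = 7.58
σ²_T = Σσᵢ² + 2·Σcov = 8.93 + 2 × 7.58 = 24.09
α = (6/5)·(1 − 8.93/24.09) = 0.755

α = 0.755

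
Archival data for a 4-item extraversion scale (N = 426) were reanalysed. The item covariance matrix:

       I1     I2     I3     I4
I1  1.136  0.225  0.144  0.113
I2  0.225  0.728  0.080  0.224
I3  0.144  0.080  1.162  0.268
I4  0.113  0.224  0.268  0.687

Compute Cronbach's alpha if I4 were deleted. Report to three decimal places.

Remaining items: I1, I2, I3 (k = 3).
sum of item variances = 1.136 + 0.728 + 1.162 = 3.026
Var(T) = 3.026 + 2 × 0.449 = 3.924
α (item deleted) = (3/2)·(1 − 3.026/3.924) = 0.343

Cronbach's alpha = 0.343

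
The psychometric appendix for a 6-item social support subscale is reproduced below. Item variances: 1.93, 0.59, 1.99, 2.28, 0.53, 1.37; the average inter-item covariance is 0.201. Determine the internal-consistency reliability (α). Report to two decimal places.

Σσᵢ² = 1.93 + 0.59 + 1.99 + 2.28 + 0.53 + 1.37 = 8.69
Sum of the 15 distinct covariances = 15 × 0.201 = 3.015
total variance = Σσᵢ² + 2·Σcov = 8.69 + 2 × 3.015 = 14.720
α = (6/5)·(1 − 8.69/14.720) = 0.49

α = 0.49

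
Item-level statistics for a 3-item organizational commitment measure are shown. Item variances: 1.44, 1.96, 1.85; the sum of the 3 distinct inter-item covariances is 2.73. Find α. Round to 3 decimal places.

α = 0.765

Σσ²ᵢ = 1.44 + 1.96 + 1.85 = 5.25
Sum of distinct covariances = 2.73
σ²_T = Σσ²ᵢ + 2·Σcov = 5.25 + 2 × 2.73 = 10.71
α = (3/2)·(1 − 5.25/10.71) = 0.765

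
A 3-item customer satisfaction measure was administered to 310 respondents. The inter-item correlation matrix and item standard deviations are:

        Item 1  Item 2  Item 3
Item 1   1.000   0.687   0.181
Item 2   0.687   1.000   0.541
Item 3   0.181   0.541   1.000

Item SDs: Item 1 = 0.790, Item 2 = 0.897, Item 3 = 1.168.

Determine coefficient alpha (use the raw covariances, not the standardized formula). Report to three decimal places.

Σσ²ᵢ = 0.790² + 0.897² + 1.168² = 2.7929
Covariances σ_ij = r_ij · s_i · s_j:
  σ(Item 1,Item 2) = 0.687 × 0.790 × 0.897 = 0.4868
  σ(Item 1,Item 3) = 0.181 × 0.790 × 1.168 = 0.1670
  σ(Item 2,Item 3) = 0.541 × 0.897 × 1.168 = 0.5668
σ²_T = Σσ²ᵢ + 2·Σσ_ij = 2.7929 + 2 × 1.2206 = 5.2341
α = (3/2)·(1 − 2.7929/5.2341) = 0.700

coefficient alpha = 0.700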